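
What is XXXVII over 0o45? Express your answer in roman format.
Convert XXXVII (Roman numeral) → 10 + 10 + 10 + 5 + 1 + 1 = 37 (decimal)
Convert 0o45 (octal) → 4×8 + 5 = 37 (decimal)
Compute 37 ÷ 37 = 1
Convert 1 (decimal) → I (Roman numeral)
I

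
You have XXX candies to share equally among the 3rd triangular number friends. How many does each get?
Convert XXX (Roman numeral) → 10 + 10 + 10 = 30 (decimal)
Convert the 3rd triangular number (triangular index) → 3×4/2 = 6 (decimal)
Compute 30 ÷ 6 = 5
5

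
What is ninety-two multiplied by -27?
Convert ninety-two (English words) → 92 (decimal)
Compute 92 × -27 = -2484
-2484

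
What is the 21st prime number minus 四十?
The 21st prime number = 73
Convert 四十 (Chinese numeral) → 4×10 = 40 (decimal)
Compute 73 - 40 = 33
33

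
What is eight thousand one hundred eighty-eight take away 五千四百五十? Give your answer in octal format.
Convert eight thousand one hundred eighty-eight (English words) → 8×1000 + 1×100 + 88 = 8188 (decimal)
Convert 五千四百五十 (Chinese numeral) → 5×1000 + 4×100 + 5×10 = 5450 (decimal)
Compute 8188 - 5450 = 2738
Convert 2738 (decimal) → 2738 = 5×512 + 2×64 + 6×8 + 2 → 0o5262 (octal)
0o5262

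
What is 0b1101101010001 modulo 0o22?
Convert 0b1101101010001 (binary) → 4096 + 2048 + 512 + 256 + 64 + 16 + 1 = 6993 (decimal)
Convert 0o22 (octal) → 2×8 + 2 = 18 (decimal)
Compute 6993 mod 18 = 9
9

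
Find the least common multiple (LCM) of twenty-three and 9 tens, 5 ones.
Convert twenty-three (English words) → 23 (decimal)
Convert 9 tens, 5 ones (place-value notation) → 9×10 + 5 = 95 (decimal)
Compute lcm(23, 95) = 2185
2185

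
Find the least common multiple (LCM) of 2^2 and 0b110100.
Convert 2^2 (power) → 4 (decimal)
Convert 0b110100 (binary) → 32 + 16 + 4 = 52 (decimal)
Compute lcm(4, 52) = 52
52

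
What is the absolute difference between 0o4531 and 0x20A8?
Convert 0o4531 (octal) → 4×512 + 5×64 + 3×8 + 1 = 2393 (decimal)
Convert 0x20A8 (hexadecimal) → 2×4096 + 10×16 + 8 = 8360 (decimal)
Compute |2393 - 8360| = 5967
5967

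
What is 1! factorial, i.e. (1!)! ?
Convert 1! (factorial) → 1 (decimal)
Compute 1! = 1
1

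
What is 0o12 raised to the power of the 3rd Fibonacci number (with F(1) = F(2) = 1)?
Convert 0o12 (octal) → 1×8 + 2 = 10 (decimal)
Convert the 3rd Fibonacci number (with F(1) = F(2) = 1) (Fibonacci index) → 1, 1, 2 → 2 (decimal)
Compute 10 ^ 2 = 100
100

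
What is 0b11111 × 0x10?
Convert 0b11111 (binary) → 16 + 8 + 4 + 2 + 1 = 31 (decimal)
Convert 0x10 (hexadecimal) → 1×16 = 16 (decimal)
Compute 31 × 16 = 496
496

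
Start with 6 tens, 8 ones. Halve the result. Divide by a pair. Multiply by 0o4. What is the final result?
Convert 6 tens, 8 ones (place-value notation) → 6×10 + 8 = 68 (decimal)
Start: 68
68 ÷ 2 = 34
Convert a pair (colloquial) → 2 (decimal)
34 ÷ 2 = 17
Convert 0o4 (octal) → 4 (decimal)
17 × 4 = 68
68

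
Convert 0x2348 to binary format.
Convert 0x2348 (hexadecimal) → 2×4096 + 3×256 + 4×16 + 8 = 9032 (decimal)
Convert 9032 (decimal) → 9032 = 8192 + 512 + 256 + 64 + 8 → 0b10001101001000 (binary)
0b10001101001000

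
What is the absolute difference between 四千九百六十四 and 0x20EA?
Convert 四千九百六十四 (Chinese numeral) → 4×1000 + 9×100 + 6×10 + 4 = 4964 (decimal)
Convert 0x20EA (hexadecimal) → 2×4096 + 14×16 + 10 = 8426 (decimal)
Compute |4964 - 8426| = 3462
3462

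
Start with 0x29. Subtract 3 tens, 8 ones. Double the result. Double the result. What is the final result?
Convert 0x29 (hexadecimal) → 2×16 + 9 = 41 (decimal)
Start: 41
Convert 3 tens, 8 ones (place-value notation) → 3×10 + 8 = 38 (decimal)
41 - 38 = 3
3 × 2 = 6
6 × 2 = 12
12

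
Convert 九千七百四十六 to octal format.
Convert 九千七百四十六 (Chinese numeral) → 9×1000 + 7×100 + 4×10 + 6 = 9746 (decimal)
Convert 9746 (decimal) → 9746 = 2×4096 + 3×512 + 2×8 + 2 → 0o23022 (octal)
0o23022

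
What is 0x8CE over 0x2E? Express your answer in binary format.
Convert 0x8CE (hexadecimal) → 8×256 + 12×16 + 14 = 2254 (decimal)
Convert 0x2E (hexadecimal) → 2×16 + 14 = 46 (decimal)
Compute 2254 ÷ 46 = 49
Convert 49 (decimal) → 49 = 32 + 16 + 1 → 0b110001 (binary)
0b110001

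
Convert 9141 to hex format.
Convert 9141 (decimal) → 9141 = 2×4096 + 3×256 + 11×16 + 5 → 0x23B5 (hexadecimal)
0x23B5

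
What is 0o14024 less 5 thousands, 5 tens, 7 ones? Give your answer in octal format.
Convert 0o14024 (octal) → 1×4096 + 4×512 + 2×8 + 4 = 6164 (decimal)
Convert 5 thousands, 5 tens, 7 ones (place-value notation) → 5×1000 + 5×10 + 7 = 5057 (decimal)
Compute 6164 - 5057 = 1107
Convert 1107 (decimal) → 1107 = 2×512 + 1×64 + 2×8 + 3 → 0o2123 (octal)
0o2123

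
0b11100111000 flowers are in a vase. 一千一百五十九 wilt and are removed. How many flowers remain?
Convert 0b11100111000 (binary) → 1024 + 512 + 256 + 32 + 16 + 8 = 1848 (decimal)
Convert 一千一百五十九 (Chinese numeral) → 1×1000 + 1×100 + 5×10 + 9 = 1159 (decimal)
Compute 1848 - 1159 = 689
689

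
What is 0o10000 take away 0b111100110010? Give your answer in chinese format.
Convert 0o10000 (octal) → 1×4096 = 4096 (decimal)
Convert 0b111100110010 (binary) → 2048 + 1024 + 512 + 256 + 32 + 16 + 2 = 3890 (decimal)
Compute 4096 - 3890 = 206
Convert 206 (decimal) → 206 = 2×100 + 6 → 二百零六 (Chinese numeral)
二百零六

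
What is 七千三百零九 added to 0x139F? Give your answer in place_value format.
Convert 七千三百零九 (Chinese numeral) → 7×1000 + 3×100 + 9 = 7309 (decimal)
Convert 0x139F (hexadecimal) → 1×4096 + 3×256 + 9×16 + 15 = 5023 (decimal)
Compute 7309 + 5023 = 12332
Convert 12332 (decimal) → 12332 = 12×1000 + 3×100 + 3×10 + 2 → 12 thousands, 3 hundreds, 3 tens, 2 ones (place-value notation)
12 thousands, 3 hundreds, 3 tens, 2 ones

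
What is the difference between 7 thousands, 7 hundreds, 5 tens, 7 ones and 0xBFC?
Convert 7 thousands, 7 hundreds, 5 tens, 7 ones (place-value notation) → 7×1000 + 7×100 + 5×10 + 7 = 7757 (decimal)
Convert 0xBFC (hexadecimal) → 11×256 + 15×16 + 12 = 3068 (decimal)
Difference: |7757 - 3068| = 4689
4689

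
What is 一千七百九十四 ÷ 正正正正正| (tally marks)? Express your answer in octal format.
Convert 一千七百九十四 (Chinese numeral) → 1×1000 + 7×100 + 9×10 + 4 = 1794 (decimal)
Convert 正正正正正| (tally marks) → 5 + 5 + 5 + 5 + 5 + 1 = 26 (decimal)
Compute 1794 ÷ 26 = 69
Convert 69 (decimal) → 69 = 1×64 + 5 → 0o105 (octal)
0o105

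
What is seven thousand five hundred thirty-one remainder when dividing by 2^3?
Convert seven thousand five hundred thirty-one (English words) → 7×1000 + 5×100 + 31 = 7531 (decimal)
Convert 2^3 (power) → 8 (decimal)
Compute 7531 mod 8 = 3
3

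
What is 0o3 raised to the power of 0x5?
Convert 0o3 (octal) → 3 (decimal)
Convert 0x5 (hexadecimal) → 5 (decimal)
Compute 3 ^ 5 = 243
243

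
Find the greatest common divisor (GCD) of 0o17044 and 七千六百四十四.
Convert 0o17044 (octal) → 1×4096 + 7×512 + 4×8 + 4 = 7716 (decimal)
Convert 七千六百四十四 (Chinese numeral) → 7×1000 + 6×100 + 4×10 + 4 = 7644 (decimal)
Compute gcd(7716, 7644) = 12
12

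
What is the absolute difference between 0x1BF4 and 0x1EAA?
Convert 0x1BF4 (hexadecimal) → 1×4096 + 11×256 + 15×16 + 4 = 7156 (decimal)
Convert 0x1EAA (hexadecimal) → 1×4096 + 14×256 + 10×16 + 10 = 7850 (decimal)
Compute |7156 - 7850| = 694
694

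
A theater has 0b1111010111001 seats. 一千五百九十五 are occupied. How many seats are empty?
Convert 0b1111010111001 (binary) → 4096 + 2048 + 1024 + 512 + 128 + 32 + 16 + 8 + 1 = 7865 (decimal)
Convert 一千五百九十五 (Chinese numeral) → 1×1000 + 5×100 + 9×10 + 5 = 1595 (decimal)
Compute 7865 - 1595 = 6270
6270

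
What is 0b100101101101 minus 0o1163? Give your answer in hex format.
Convert 0b100101101101 (binary) → 2048 + 256 + 64 + 32 + 8 + 4 + 1 = 2413 (decimal)
Convert 0o1163 (octal) → 1×512 + 1×64 + 6×8 + 3 = 627 (decimal)
Compute 2413 - 627 = 1786
Convert 1786 (decimal) → 1786 = 6×256 + 15×16 + 10 → 0x6FA (hexadecimal)
0x6FA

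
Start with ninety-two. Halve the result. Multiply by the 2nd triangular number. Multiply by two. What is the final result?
Convert ninety-two (English words) → 92 (decimal)
Start: 92
92 ÷ 2 = 46
Convert the 2nd triangular number (triangular index) → 2×3/2 = 3 (decimal)
46 × 3 = 138
Convert two (English words) → 2 (decimal)
138 × 2 = 276
276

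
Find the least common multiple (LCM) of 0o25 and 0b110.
Convert 0o25 (octal) → 2×8 + 5 = 21 (decimal)
Convert 0b110 (binary) → 4 + 2 = 6 (decimal)
Compute lcm(21, 6) = 42
42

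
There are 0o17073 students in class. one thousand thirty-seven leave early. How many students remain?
Convert 0o17073 (octal) → 1×4096 + 7×512 + 7×8 + 3 = 7739 (decimal)
Convert one thousand thirty-seven (English words) → 1×1000 + 37 = 1037 (decimal)
Compute 7739 - 1037 = 6702
6702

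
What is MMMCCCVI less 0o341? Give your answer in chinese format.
Convert MMMCCCVI (Roman numeral) → 1000 + 1000 + 1000 + 100 + 100 + 100 + 5 + 1 = 3306 (decimal)
Convert 0o341 (octal) → 3×64 + 4×8 + 1 = 225 (decimal)
Compute 3306 - 225 = 3081
Convert 3081 (decimal) → 3081 = 3×1000 + 8×10 + 1 → 三千零八十一 (Chinese numeral)
三千零八十一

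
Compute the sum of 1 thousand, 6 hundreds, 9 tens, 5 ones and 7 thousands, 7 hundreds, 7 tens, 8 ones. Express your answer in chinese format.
Convert 1 thousand, 6 hundreds, 9 tens, 5 ones (place-value notation) → 1×1000 + 6×100 + 9×10 + 5 = 1695 (decimal)
Convert 7 thousands, 7 hundreds, 7 tens, 8 ones (place-value notation) → 7×1000 + 7×100 + 7×10 + 8 = 7778 (decimal)
Compute 1695 + 7778 = 9473
Convert 9473 (decimal) → 9473 = 9×1000 + 4×100 + 7×10 + 3 → 九千四百七十三 (Chinese numeral)
九千四百七十三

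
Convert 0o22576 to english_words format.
Convert 0o22576 (octal) → 2×4096 + 2×512 + 5×64 + 7×8 + 6 = 9598 (decimal)
Convert 9598 (decimal) → 9598 = 9×1000 + 5×100 + 98 → nine thousand five hundred ninety-eight (English words)
nine thousand five hundred ninety-eight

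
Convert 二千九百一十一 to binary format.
Convert 二千九百一十一 (Chinese numeral) → 2×1000 + 9×100 + 1×10 + 1 = 2911 (decimal)
Convert 2911 (decimal) → 2911 = 2048 + 512 + 256 + 64 + 16 + 8 + 4 + 2 + 1 → 0b101101011111 (binary)
0b101101011111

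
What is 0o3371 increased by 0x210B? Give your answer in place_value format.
Convert 0o3371 (octal) → 3×512 + 3×64 + 7×8 + 1 = 1785 (decimal)
Convert 0x210B (hexadecimal) → 2×4096 + 1×256 + 11 = 8459 (decimal)
Compute 1785 + 8459 = 10244
Convert 10244 (decimal) → 10244 = 10×1000 + 2×100 + 4×10 + 4 → 10 thousands, 2 hundreds, 4 tens, 4 ones (place-value notation)
10 thousands, 2 hundreds, 4 tens, 4 ones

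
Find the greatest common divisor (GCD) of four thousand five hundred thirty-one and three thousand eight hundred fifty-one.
Convert four thousand five hundred thirty-one (English words) → 4×1000 + 5×100 + 31 = 4531 (decimal)
Convert three thousand eight hundred fifty-one (English words) → 3×1000 + 8×100 + 51 = 3851 (decimal)
Compute gcd(4531, 3851) = 1
1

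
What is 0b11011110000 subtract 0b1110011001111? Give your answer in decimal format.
Convert 0b11011110000 (binary) → 1024 + 512 + 128 + 64 + 32 + 16 = 1776 (decimal)
Convert 0b1110011001111 (binary) → 4096 + 2048 + 1024 + 128 + 64 + 8 + 4 + 2 + 1 = 7375 (decimal)
Compute 1776 - 7375 = -5599
-5599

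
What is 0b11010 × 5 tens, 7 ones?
Convert 0b11010 (binary) → 16 + 8 + 2 = 26 (decimal)
Convert 5 tens, 7 ones (place-value notation) → 5×10 + 7 = 57 (decimal)
Compute 26 × 57 = 1482
1482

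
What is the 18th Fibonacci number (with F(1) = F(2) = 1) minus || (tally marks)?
The 18th Fibonacci number (with F(1) = F(2) = 1) = 2584
Convert || (tally marks) → 2 (decimal)
Compute 2584 - 2 = 2582
2582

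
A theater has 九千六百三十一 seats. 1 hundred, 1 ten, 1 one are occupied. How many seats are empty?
Convert 九千六百三十一 (Chinese numeral) → 9×1000 + 6×100 + 3×10 + 1 = 9631 (decimal)
Convert 1 hundred, 1 ten, 1 one (place-value notation) → 1×100 + 1×10 + 1 = 111 (decimal)
Compute 9631 - 111 = 9520
9520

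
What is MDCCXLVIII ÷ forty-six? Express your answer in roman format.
Convert MDCCXLVIII (Roman numeral) → 1000 + 500 + 100 + 100 + 40 + 5 + 1 + 1 + 1 = 1748 (decimal)
Convert forty-six (English words) → 46 (decimal)
Compute 1748 ÷ 46 = 38
Convert 38 (decimal) → 38 = 10 + 10 + 10 + 5 + 1 + 1 + 1 → XXXVIII (Roman numeral)
XXXVIII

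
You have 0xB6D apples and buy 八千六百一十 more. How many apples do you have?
Convert 0xB6D (hexadecimal) → 11×256 + 6×16 + 13 = 2925 (decimal)
Convert 八千六百一十 (Chinese numeral) → 8×1000 + 6×100 + 1×10 = 8610 (decimal)
Compute 2925 + 8610 = 11535
11535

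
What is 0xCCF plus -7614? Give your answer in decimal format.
Convert 0xCCF (hexadecimal) → 12×256 + 12×16 + 15 = 3279 (decimal)
Compute 3279 + -7614 = -4335
-4335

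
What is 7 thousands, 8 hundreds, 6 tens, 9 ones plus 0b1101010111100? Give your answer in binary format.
Convert 7 thousands, 8 hundreds, 6 tens, 9 ones (place-value notation) → 7×1000 + 8×100 + 6×10 + 9 = 7869 (decimal)
Convert 0b1101010111100 (binary) → 4096 + 2048 + 512 + 128 + 32 + 16 + 8 + 4 = 6844 (decimal)
Compute 7869 + 6844 = 14713
Convert 14713 (decimal) → 14713 = 8192 + 4096 + 2048 + 256 + 64 + 32 + 16 + 8 + 1 → 0b11100101111001 (binary)
0b11100101111001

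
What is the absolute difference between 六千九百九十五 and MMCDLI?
Convert 六千九百九十五 (Chinese numeral) → 6×1000 + 9×100 + 9×10 + 5 = 6995 (decimal)
Convert MMCDLI (Roman numeral) → 1000 + 1000 + 400 + 50 + 1 = 2451 (decimal)
Compute |6995 - 2451| = 4544
4544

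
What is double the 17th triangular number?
The 17th triangular number = 17×18/2 = 153
Compute 153 × 2 = 306
306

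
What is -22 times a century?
Convert a century (colloquial) → 100 (decimal)
Compute -22 × 100 = -2200
-2200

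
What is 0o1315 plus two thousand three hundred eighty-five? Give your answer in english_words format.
Convert 0o1315 (octal) → 1×512 + 3×64 + 1×8 + 5 = 717 (decimal)
Convert two thousand three hundred eighty-five (English words) → 2×1000 + 3×100 + 85 = 2385 (decimal)
Compute 717 + 2385 = 3102
Convert 3102 (decimal) → 3102 = 3×1000 + 1×100 + 2 → three thousand one hundred two (English words)
three thousand one hundred two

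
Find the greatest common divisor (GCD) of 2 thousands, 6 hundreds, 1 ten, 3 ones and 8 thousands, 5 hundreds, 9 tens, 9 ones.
Convert 2 thousands, 6 hundreds, 1 ten, 3 ones (place-value notation) → 2×1000 + 6×100 + 1×10 + 3 = 2613 (decimal)
Convert 8 thousands, 5 hundreds, 9 tens, 9 ones (place-value notation) → 8×1000 + 5×100 + 9×10 + 9 = 8599 (decimal)
Compute gcd(2613, 8599) = 1
1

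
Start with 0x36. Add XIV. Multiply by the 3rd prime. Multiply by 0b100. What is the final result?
Convert 0x36 (hexadecimal) → 3×16 + 6 = 54 (decimal)
Start: 54
Convert XIV (Roman numeral) → 10 + 4 = 14 (decimal)
54 + 14 = 68
Convert the 3rd prime (prime index) → 5 (decimal)
68 × 5 = 340
Convert 0b100 (binary) → 4 (decimal)
340 × 4 = 1360
1360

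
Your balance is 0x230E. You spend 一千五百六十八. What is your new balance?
Convert 0x230E (hexadecimal) → 2×4096 + 3×256 + 14 = 8974 (decimal)
Convert 一千五百六十八 (Chinese numeral) → 1×1000 + 5×100 + 6×10 + 8 = 1568 (decimal)
Compute 8974 - 1568 = 7406
7406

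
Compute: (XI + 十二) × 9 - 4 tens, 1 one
Convert XI (Roman numeral) → 10 + 1 = 11 (decimal)
Convert 十二 (Chinese numeral) → 1×10 + 2 = 12 (decimal)
Convert 4 tens, 1 one (place-value notation) → 4×10 + 1 = 41 (decimal)
Expression in decimal: (11 + 12) × 9 - 41
Parentheses first: 11 + 12 = 23
Multiply: 23 × 9 = 207
Subtract: 207 - 41 = 166
166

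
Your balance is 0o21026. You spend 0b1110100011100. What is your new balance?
Convert 0o21026 (octal) → 2×4096 + 1×512 + 2×8 + 6 = 8726 (decimal)
Convert 0b1110100011100 (binary) → 4096 + 2048 + 1024 + 256 + 16 + 8 + 4 = 7452 (decimal)
Compute 8726 - 7452 = 1274
1274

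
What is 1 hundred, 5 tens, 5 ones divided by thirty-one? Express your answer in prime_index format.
Convert 1 hundred, 5 tens, 5 ones (place-value notation) → 1×100 + 5×10 + 5 = 155 (decimal)
Convert thirty-one (English words) → 31 (decimal)
Compute 155 ÷ 31 = 5
Convert 5 (decimal) → the 3rd prime (prime index)
the 3rd prime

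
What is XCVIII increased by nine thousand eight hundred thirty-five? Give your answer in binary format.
Convert XCVIII (Roman numeral) → 90 + 5 + 1 + 1 + 1 = 98 (decimal)
Convert nine thousand eight hundred thirty-five (English words) → 9×1000 + 8×100 + 35 = 9835 (decimal)
Compute 98 + 9835 = 9933
Convert 9933 (decimal) → 9933 = 8192 + 1024 + 512 + 128 + 64 + 8 + 4 + 1 → 0b10011011001101 (binary)
0b10011011001101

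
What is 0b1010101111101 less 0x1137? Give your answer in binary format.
Convert 0b1010101111101 (binary) → 4096 + 1024 + 256 + 64 + 32 + 16 + 8 + 4 + 1 = 5501 (decimal)
Convert 0x1137 (hexadecimal) → 1×4096 + 1×256 + 3×16 + 7 = 4407 (decimal)
Compute 5501 - 4407 = 1094
Convert 1094 (decimal) → 1094 = 1024 + 64 + 4 + 2 → 0b10001000110 (binary)
0b10001000110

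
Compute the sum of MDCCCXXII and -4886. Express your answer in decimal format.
Convert MDCCCXXII (Roman numeral) → 1000 + 500 + 100 + 100 + 100 + 10 + 10 + 1 + 1 = 1822 (decimal)
Compute 1822 + -4886 = -3064
-3064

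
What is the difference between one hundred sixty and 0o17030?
Convert one hundred sixty (English words) → 1×100 + 60 = 160 (decimal)
Convert 0o17030 (octal) → 1×4096 + 7×512 + 3×8 = 7704 (decimal)
Difference: |160 - 7704| = 7544
7544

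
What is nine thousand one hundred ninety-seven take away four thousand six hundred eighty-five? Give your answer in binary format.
Convert nine thousand one hundred ninety-seven (English words) → 9×1000 + 1×100 + 97 = 9197 (decimal)
Convert four thousand six hundred eighty-five (English words) → 4×1000 + 6×100 + 85 = 4685 (decimal)
Compute 9197 - 4685 = 4512
Convert 4512 (decimal) → 4512 = 4096 + 256 + 128 + 32 → 0b1000110100000 (binary)
0b1000110100000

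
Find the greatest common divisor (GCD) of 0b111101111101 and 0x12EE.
Convert 0b111101111101 (binary) → 2048 + 1024 + 512 + 256 + 64 + 32 + 16 + 8 + 4 + 1 = 3965 (decimal)
Convert 0x12EE (hexadecimal) → 1×4096 + 2×256 + 14×16 + 14 = 4846 (decimal)
Compute gcd(3965, 4846) = 1
1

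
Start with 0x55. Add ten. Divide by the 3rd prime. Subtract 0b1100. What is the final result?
Convert 0x55 (hexadecimal) → 5×16 + 5 = 85 (decimal)
Start: 85
Convert ten (English words) → 10 (decimal)
85 + 10 = 95
Convert the 3rd prime (prime index) → 5 (decimal)
95 ÷ 5 = 19
Convert 0b1100 (binary) → 8 + 4 = 12 (decimal)
19 - 12 = 7
7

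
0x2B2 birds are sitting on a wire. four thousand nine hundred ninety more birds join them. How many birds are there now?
Convert 0x2B2 (hexadecimal) → 2×256 + 11×16 + 2 = 690 (decimal)
Convert four thousand nine hundred ninety (English words) → 4×1000 + 9×100 + 90 = 4990 (decimal)
Compute 690 + 4990 = 5680
5680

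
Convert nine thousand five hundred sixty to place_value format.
Convert nine thousand five hundred sixty (English words) → 9×1000 + 5×100 + 60 = 9560 (decimal)
Convert 9560 (decimal) → 9560 = 9×1000 + 5×100 + 6×10 → 9 thousands, 5 hundreds, 6 tens (place-value notation)
9 thousands, 5 hundreds, 6 tens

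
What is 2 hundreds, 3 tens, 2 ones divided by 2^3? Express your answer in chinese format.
Convert 2 hundreds, 3 tens, 2 ones (place-value notation) → 2×100 + 3×10 + 2 = 232 (decimal)
Convert 2^3 (power) → 8 (decimal)
Compute 232 ÷ 8 = 29
Convert 29 (decimal) → 29 = 2×10 + 9 → 二十九 (Chinese numeral)
二十九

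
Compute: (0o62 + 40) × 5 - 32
Convert 0o62 (octal) → 6×8 + 2 = 50 (decimal)
Expression in decimal: (50 + 40) × 5 - 32
Parentheses first: 50 + 40 = 90
Multiply: 90 × 5 = 450
Subtract: 450 - 32 = 418
418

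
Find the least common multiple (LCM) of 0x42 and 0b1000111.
Convert 0x42 (hexadecimal) → 4×16 + 2 = 66 (decimal)
Convert 0b1000111 (binary) → 64 + 4 + 2 + 1 = 71 (decimal)
Compute lcm(66, 71) = 4686
4686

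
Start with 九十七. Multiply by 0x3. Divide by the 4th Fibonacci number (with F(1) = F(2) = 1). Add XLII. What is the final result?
Convert 九十七 (Chinese numeral) → 9×10 + 7 = 97 (decimal)
Start: 97
Convert 0x3 (hexadecimal) → 3 (decimal)
97 × 3 = 291
Convert the 4th Fibonacci number (with F(1) = F(2) = 1) (Fibonacci index) → 1, 1, 2, 3 → 3 (decimal)
291 ÷ 3 = 97
Convert XLII (Roman numeral) → 40 + 1 + 1 = 42 (decimal)
97 + 42 = 139
139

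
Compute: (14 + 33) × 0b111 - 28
Convert 0b111 (binary) → 4 + 2 + 1 = 7 (decimal)
Expression in decimal: (14 + 33) × 7 - 28
Parentheses first: 14 + 33 = 47
Multiply: 47 × 7 = 329
Subtract: 329 - 28 = 301
301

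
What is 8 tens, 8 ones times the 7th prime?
Convert 8 tens, 8 ones (place-value notation) → 8×10 + 8 = 88 (decimal)
Convert the 7th prime (prime index) → 17 (decimal)
Compute 88 × 17 = 1496
1496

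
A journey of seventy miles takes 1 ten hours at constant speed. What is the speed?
Convert seventy (English words) → 70 (decimal)
Convert 1 ten (place-value notation) → 1×10 = 10 (decimal)
Compute 70 ÷ 10 = 7
7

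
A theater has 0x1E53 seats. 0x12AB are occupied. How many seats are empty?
Convert 0x1E53 (hexadecimal) → 1×4096 + 14×256 + 5×16 + 3 = 7763 (decimal)
Convert 0x12AB (hexadecimal) → 1×4096 + 2×256 + 10×16 + 11 = 4779 (decimal)
Compute 7763 - 4779 = 2984
2984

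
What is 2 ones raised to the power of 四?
Convert 2 ones (place-value notation) → 2 (decimal)
Convert 四 (Chinese numeral) → 4 (decimal)
Compute 2 ^ 4 = 16
16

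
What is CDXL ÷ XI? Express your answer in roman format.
Convert CDXL (Roman numeral) → 400 + 40 = 440 (decimal)
Convert XI (Roman numeral) → 10 + 1 = 11 (decimal)
Compute 440 ÷ 11 = 40
Convert 40 (decimal) → XL (Roman numeral)
XL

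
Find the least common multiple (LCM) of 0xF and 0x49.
Convert 0xF (hexadecimal) → 15 (decimal)
Convert 0x49 (hexadecimal) → 4×16 + 9 = 73 (decimal)
Compute lcm(15, 73) = 1095
1095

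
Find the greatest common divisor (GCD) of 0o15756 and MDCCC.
Convert 0o15756 (octal) → 1×4096 + 5×512 + 7×64 + 5×8 + 6 = 7150 (decimal)
Convert MDCCC (Roman numeral) → 1000 + 500 + 100 + 100 + 100 = 1800 (decimal)
Compute gcd(7150, 1800) = 50
50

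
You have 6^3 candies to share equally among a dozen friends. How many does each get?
Convert 6^3 (power) → 216 (decimal)
Convert a dozen (colloquial) → 12 (decimal)
Compute 216 ÷ 12 = 18
18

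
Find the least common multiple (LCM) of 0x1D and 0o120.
Convert 0x1D (hexadecimal) → 1×16 + 13 = 29 (decimal)
Convert 0o120 (octal) → 1×64 + 2×8 = 80 (decimal)
Compute lcm(29, 80) = 2320
2320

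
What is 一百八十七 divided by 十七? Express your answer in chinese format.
Convert 一百八十七 (Chinese numeral) → 1×100 + 8×10 + 7 = 187 (decimal)
Convert 十七 (Chinese numeral) → 1×10 + 7 = 17 (decimal)
Compute 187 ÷ 17 = 11
Convert 11 (decimal) → 11 = 1×10 + 1 → 十一 (Chinese numeral)
十一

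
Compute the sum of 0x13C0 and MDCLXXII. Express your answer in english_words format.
Convert 0x13C0 (hexadecimal) → 1×4096 + 3×256 + 12×16 = 5056 (decimal)
Convert MDCLXXII (Roman numeral) → 1000 + 500 + 100 + 50 + 10 + 10 + 1 + 1 = 1672 (decimal)
Compute 5056 + 1672 = 6728
Convert 6728 (decimal) → 6728 = 6×1000 + 7×100 + 28 → six thousand seven hundred twenty-eight (English words)
six thousand seven hundred twenty-eight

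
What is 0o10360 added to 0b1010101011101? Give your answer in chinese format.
Convert 0o10360 (octal) → 1×4096 + 3×64 + 6×8 = 4336 (decimal)
Convert 0b1010101011101 (binary) → 4096 + 1024 + 256 + 64 + 16 + 8 + 4 + 1 = 5469 (decimal)
Compute 4336 + 5469 = 9805
Convert 9805 (decimal) → 9805 = 9×1000 + 8×100 + 5 → 九千八百零五 (Chinese numeral)
九千八百零五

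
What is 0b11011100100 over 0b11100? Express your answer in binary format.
Convert 0b11011100100 (binary) → 1024 + 512 + 128 + 64 + 32 + 4 = 1764 (decimal)
Convert 0b11100 (binary) → 16 + 8 + 4 = 28 (decimal)
Compute 1764 ÷ 28 = 63
Convert 63 (decimal) → 63 = 32 + 16 + 8 + 4 + 2 + 1 → 0b111111 (binary)
0b111111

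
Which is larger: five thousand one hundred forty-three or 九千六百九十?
Convert five thousand one hundred forty-three (English words) → 5×1000 + 1×100 + 43 = 5143 (decimal)
Convert 九千六百九十 (Chinese numeral) → 9×1000 + 6×100 + 9×10 = 9690 (decimal)
Compare 5143 vs 9690: larger = 9690
9690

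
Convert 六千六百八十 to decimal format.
Convert 六千六百八十 (Chinese numeral) → 6×1000 + 6×100 + 8×10 = 6680 (decimal)
6680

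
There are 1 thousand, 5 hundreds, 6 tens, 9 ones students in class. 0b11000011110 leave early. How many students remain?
Convert 1 thousand, 5 hundreds, 6 tens, 9 ones (place-value notation) → 1×1000 + 5×100 + 6×10 + 9 = 1569 (decimal)
Convert 0b11000011110 (binary) → 1024 + 512 + 16 + 8 + 4 + 2 = 1566 (decimal)
Compute 1569 - 1566 = 3
3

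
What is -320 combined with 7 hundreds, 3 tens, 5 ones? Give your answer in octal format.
Convert 7 hundreds, 3 tens, 5 ones (place-value notation) → 7×100 + 3×10 + 5 = 735 (decimal)
Compute -320 + 735 = 415
Convert 415 (decimal) → 415 = 6×64 + 3×8 + 7 → 0o637 (octal)
0o637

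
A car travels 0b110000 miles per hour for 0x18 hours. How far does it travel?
Convert 0b110000 (binary) → 32 + 16 = 48 (decimal)
Convert 0x18 (hexadecimal) → 1×16 + 8 = 24 (decimal)
Compute 48 × 24 = 1152
1152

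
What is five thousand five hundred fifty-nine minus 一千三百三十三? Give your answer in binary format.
Convert five thousand five hundred fifty-nine (English words) → 5×1000 + 5×100 + 59 = 5559 (decimal)
Convert 一千三百三十三 (Chinese numeral) → 1×1000 + 3×100 + 3×10 + 3 = 1333 (decimal)
Compute 5559 - 1333 = 4226
Convert 4226 (decimal) → 4226 = 4096 + 128 + 2 → 0b1000010000010 (binary)
0b1000010000010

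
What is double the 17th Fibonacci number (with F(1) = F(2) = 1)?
The 17th Fibonacci number (with F(1) = F(2) = 1) = 1597
Compute 1597 × 2 = 3194
3194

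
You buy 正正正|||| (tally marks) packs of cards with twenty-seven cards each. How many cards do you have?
Convert twenty-seven (English words) → 27 (decimal)
Convert 正正正|||| (tally marks) → 5 + 5 + 5 + 4 = 19 (decimal)
Compute 27 × 19 = 513
513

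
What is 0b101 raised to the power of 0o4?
Convert 0b101 (binary) → 4 + 1 = 5 (decimal)
Convert 0o4 (octal) → 4 (decimal)
Compute 5 ^ 4 = 625
625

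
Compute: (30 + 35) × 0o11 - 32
Convert 0o11 (octal) → 1×8 + 1 = 9 (decimal)
Expression in decimal: (30 + 35) × 9 - 32
Parentheses first: 30 + 35 = 65
Multiply: 65 × 9 = 585
Subtract: 585 - 32 = 553
553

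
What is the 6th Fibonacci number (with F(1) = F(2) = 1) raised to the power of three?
Convert the 6th Fibonacci number (with F(1) = F(2) = 1) (Fibonacci index) → 1, 1, 2, 3, 5, 8 → 8 (decimal)
Convert three (English words) → 3 (decimal)
Compute 8 ^ 3 = 512
512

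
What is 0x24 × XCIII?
Convert 0x24 (hexadecimal) → 2×16 + 4 = 36 (decimal)
Convert XCIII (Roman numeral) → 90 + 1 + 1 + 1 = 93 (decimal)
Compute 36 × 93 = 3348
3348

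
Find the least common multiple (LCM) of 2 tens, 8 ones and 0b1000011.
Convert 2 tens, 8 ones (place-value notation) → 2×10 + 8 = 28 (decimal)
Convert 0b1000011 (binary) → 64 + 2 + 1 = 67 (decimal)
Compute lcm(28, 67) = 1876
1876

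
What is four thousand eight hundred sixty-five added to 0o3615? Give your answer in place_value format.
Convert four thousand eight hundred sixty-five (English words) → 4×1000 + 8×100 + 65 = 4865 (decimal)
Convert 0o3615 (octal) → 3×512 + 6×64 + 1×8 + 5 = 1933 (decimal)
Compute 4865 + 1933 = 6798
Convert 6798 (decimal) → 6798 = 6×1000 + 7×100 + 9×10 + 8 → 6 thousands, 7 hundreds, 9 tens, 8 ones (place-value notation)
6 thousands, 7 hundreds, 9 tens, 8 ones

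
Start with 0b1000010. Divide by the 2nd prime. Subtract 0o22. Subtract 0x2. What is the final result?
Convert 0b1000010 (binary) → 64 + 2 = 66 (decimal)
Start: 66
Convert the 2nd prime (prime index) → 3 (decimal)
66 ÷ 3 = 22
Convert 0o22 (octal) → 2×8 + 2 = 18 (decimal)
22 - 18 = 4
Convert 0x2 (hexadecimal) → 2 (decimal)
4 - 2 = 2
2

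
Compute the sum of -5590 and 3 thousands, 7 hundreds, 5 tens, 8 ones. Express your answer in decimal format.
Convert 3 thousands, 7 hundreds, 5 tens, 8 ones (place-value notation) → 3×1000 + 7×100 + 5×10 + 8 = 3758 (decimal)
Compute -5590 + 3758 = -1832
-1832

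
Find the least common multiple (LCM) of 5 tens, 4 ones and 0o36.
Convert 5 tens, 4 ones (place-value notation) → 5×10 + 4 = 54 (decimal)
Convert 0o36 (octal) → 3×8 + 6 = 30 (decimal)
Compute lcm(54, 30) = 270
270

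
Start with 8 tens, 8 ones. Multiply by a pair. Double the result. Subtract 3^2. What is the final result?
Convert 8 tens, 8 ones (place-value notation) → 8×10 + 8 = 88 (decimal)
Start: 88
Convert a pair (colloquial) → 2 (decimal)
88 × 2 = 176
176 × 2 = 352
Convert 3^2 (power) → 9 (decimal)
352 - 9 = 343
343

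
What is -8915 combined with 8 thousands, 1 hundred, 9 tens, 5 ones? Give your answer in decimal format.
Convert 8 thousands, 1 hundred, 9 tens, 5 ones (place-value notation) → 8×1000 + 1×100 + 9×10 + 5 = 8195 (decimal)
Compute -8915 + 8195 = -720
-720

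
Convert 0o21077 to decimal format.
Convert 0o21077 (octal) → 2×4096 + 1×512 + 7×8 + 7 = 8767 (decimal)
8767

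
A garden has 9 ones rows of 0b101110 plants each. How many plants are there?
Convert 0b101110 (binary) → 32 + 8 + 4 + 2 = 46 (decimal)
Convert 9 ones (place-value notation) → 9 (decimal)
Compute 46 × 9 = 414
414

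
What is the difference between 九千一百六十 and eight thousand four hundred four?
Convert 九千一百六十 (Chinese numeral) → 9×1000 + 1×100 + 6×10 = 9160 (decimal)
Convert eight thousand four hundred four (English words) → 8×1000 + 4×100 + 4 = 8404 (decimal)
Difference: |9160 - 8404| = 756
756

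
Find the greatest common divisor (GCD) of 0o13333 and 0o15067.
Convert 0o13333 (octal) → 1×4096 + 3×512 + 3×64 + 3×8 + 3 = 5851 (decimal)
Convert 0o15067 (octal) → 1×4096 + 5×512 + 6×8 + 7 = 6711 (decimal)
Compute gcd(5851, 6711) = 1
1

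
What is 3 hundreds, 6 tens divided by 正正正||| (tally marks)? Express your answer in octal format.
Convert 3 hundreds, 6 tens (place-value notation) → 3×100 + 6×10 = 360 (decimal)
Convert 正正正||| (tally marks) → 5 + 5 + 5 + 3 = 18 (decimal)
Compute 360 ÷ 18 = 20
Convert 20 (decimal) → 20 = 2×8 + 4 → 0o24 (octal)
0o24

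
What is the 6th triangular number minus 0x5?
The 6th triangular number = 6×7/2 = 21
Convert 0x5 (hexadecimal) → 5 (decimal)
Compute 21 - 5 = 16
16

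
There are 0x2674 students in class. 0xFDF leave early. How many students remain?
Convert 0x2674 (hexadecimal) → 2×4096 + 6×256 + 7×16 + 4 = 9844 (decimal)
Convert 0xFDF (hexadecimal) → 15×256 + 13×16 + 15 = 4063 (decimal)
Compute 9844 - 4063 = 5781
5781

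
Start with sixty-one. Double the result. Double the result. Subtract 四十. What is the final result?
Convert sixty-one (English words) → 61 (decimal)
Start: 61
61 × 2 = 122
122 × 2 = 244
Convert 四十 (Chinese numeral) → 4×10 = 40 (decimal)
244 - 40 = 204
204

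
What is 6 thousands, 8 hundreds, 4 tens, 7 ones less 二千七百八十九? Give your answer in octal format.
Convert 6 thousands, 8 hundreds, 4 tens, 7 ones (place-value notation) → 6×1000 + 8×100 + 4×10 + 7 = 6847 (decimal)
Convert 二千七百八十九 (Chinese numeral) → 2×1000 + 7×100 + 8×10 + 9 = 2789 (decimal)
Compute 6847 - 2789 = 4058
Convert 4058 (decimal) → 4058 = 7×512 + 7×64 + 3×8 + 2 → 0o7732 (octal)
0o7732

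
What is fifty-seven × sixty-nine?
Convert fifty-seven (English words) → 57 (decimal)
Convert sixty-nine (English words) → 69 (decimal)
Compute 57 × 69 = 3933
3933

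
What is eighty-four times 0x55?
Convert eighty-four (English words) → 84 (decimal)
Convert 0x55 (hexadecimal) → 5×16 + 5 = 85 (decimal)
Compute 84 × 85 = 7140
7140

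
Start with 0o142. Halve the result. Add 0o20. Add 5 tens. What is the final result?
Convert 0o142 (octal) → 1×64 + 4×8 + 2 = 98 (decimal)
Start: 98
98 ÷ 2 = 49
Convert 0o20 (octal) → 2×8 = 16 (decimal)
49 + 16 = 65
Convert 5 tens (place-value notation) → 5×10 = 50 (decimal)
65 + 50 = 115
115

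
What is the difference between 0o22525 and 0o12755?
Convert 0o22525 (octal) → 2×4096 + 2×512 + 5×64 + 2×8 + 5 = 9557 (decimal)
Convert 0o12755 (octal) → 1×4096 + 2×512 + 7×64 + 5×8 + 5 = 5613 (decimal)
Difference: |9557 - 5613| = 3944
3944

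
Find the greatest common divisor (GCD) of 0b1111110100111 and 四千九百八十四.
Convert 0b1111110100111 (binary) → 4096 + 2048 + 1024 + 512 + 256 + 128 + 32 + 4 + 2 + 1 = 8103 (decimal)
Convert 四千九百八十四 (Chinese numeral) → 4×1000 + 9×100 + 8×10 + 4 = 4984 (decimal)
Compute gcd(8103, 4984) = 1
1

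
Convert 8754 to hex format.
Convert 8754 (decimal) → 8754 = 2×4096 + 2×256 + 3×16 + 2 → 0x2232 (hexadecimal)
0x2232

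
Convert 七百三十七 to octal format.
Convert 七百三十七 (Chinese numeral) → 7×100 + 3×10 + 7 = 737 (decimal)
Convert 737 (decimal) → 737 = 1×512 + 3×64 + 4×8 + 1 → 0o1341 (octal)
0o1341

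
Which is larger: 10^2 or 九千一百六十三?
Convert 10^2 (power) → 100 (decimal)
Convert 九千一百六十三 (Chinese numeral) → 9×1000 + 1×100 + 6×10 + 3 = 9163 (decimal)
Compare 100 vs 9163: larger = 9163
9163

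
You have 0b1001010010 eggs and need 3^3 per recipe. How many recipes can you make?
Convert 0b1001010010 (binary) → 512 + 64 + 16 + 2 = 594 (decimal)
Convert 3^3 (power) → 27 (decimal)
Compute 594 ÷ 27 = 22
22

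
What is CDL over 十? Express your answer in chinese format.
Convert CDL (Roman numeral) → 400 + 50 = 450 (decimal)
Convert 十 (Chinese numeral) → 1×10 = 10 (decimal)
Compute 450 ÷ 10 = 45
Convert 45 (decimal) → 45 = 4×10 + 5 → 四十五 (Chinese numeral)
四十五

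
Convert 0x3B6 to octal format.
Convert 0x3B6 (hexadecimal) → 3×256 + 11×16 + 6 = 950 (decimal)
Convert 950 (decimal) → 950 = 1×512 + 6×64 + 6×8 + 6 → 0o1666 (octal)
0o1666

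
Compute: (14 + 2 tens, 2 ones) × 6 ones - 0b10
Convert 2 tens, 2 ones (place-value notation) → 2×10 + 2 = 22 (decimal)
Convert 6 ones (place-value notation) → 6 (decimal)
Convert 0b10 (binary) → 2 (decimal)
Expression in decimal: (14 + 22) × 6 - 2
Parentheses first: 14 + 22 = 36
Multiply: 36 × 6 = 216
Subtract: 216 - 2 = 214
214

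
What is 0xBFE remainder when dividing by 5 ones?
Convert 0xBFE (hexadecimal) → 11×256 + 15×16 + 14 = 3070 (decimal)
Convert 5 ones (place-value notation) → 5 (decimal)
Compute 3070 mod 5 = 0
0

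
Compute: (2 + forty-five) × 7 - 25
Convert forty-five (English words) → 45 (decimal)
Expression in decimal: (2 + 45) × 7 - 25
Parentheses first: 2 + 45 = 47
Multiply: 47 × 7 = 329
Subtract: 329 - 25 = 304
304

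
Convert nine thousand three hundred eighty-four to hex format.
Convert nine thousand three hundred eighty-four (English words) → 9×1000 + 3×100 + 84 = 9384 (decimal)
Convert 9384 (decimal) → 9384 = 2×4096 + 4×256 + 10×16 + 8 → 0x24A8 (hexadecimal)
0x24A8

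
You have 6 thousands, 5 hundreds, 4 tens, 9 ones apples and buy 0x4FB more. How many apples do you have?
Convert 6 thousands, 5 hundreds, 4 tens, 9 ones (place-value notation) → 6×1000 + 5×100 + 4×10 + 9 = 6549 (decimal)
Convert 0x4FB (hexadecimal) → 4×256 + 15×16 + 11 = 1275 (decimal)
Compute 6549 + 1275 = 7824
7824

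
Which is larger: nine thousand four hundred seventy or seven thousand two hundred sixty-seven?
Convert nine thousand four hundred seventy (English words) → 9×1000 + 4×100 + 70 = 9470 (decimal)
Convert seven thousand two hundred sixty-seven (English words) → 7×1000 + 2×100 + 67 = 7267 (decimal)
Compare 9470 vs 7267: larger = 9470
9470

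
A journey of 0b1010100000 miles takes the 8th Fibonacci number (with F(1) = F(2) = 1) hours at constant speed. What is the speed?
Convert 0b1010100000 (binary) → 512 + 128 + 32 = 672 (decimal)
Convert the 8th Fibonacci number (with F(1) = F(2) = 1) (Fibonacci index) → 1, 1, 2, 3, 5, 8, 13, 21 → 21 (decimal)
Compute 672 ÷ 21 = 32
32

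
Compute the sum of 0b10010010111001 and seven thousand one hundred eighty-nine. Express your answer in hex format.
Convert 0b10010010111001 (binary) → 8192 + 1024 + 128 + 32 + 16 + 8 + 1 = 9401 (decimal)
Convert seven thousand one hundred eighty-nine (English words) → 7×1000 + 1×100 + 89 = 7189 (decimal)
Compute 9401 + 7189 = 16590
Convert 16590 (decimal) → 16590 = 4×4096 + 12×16 + 14 → 0x40CE (hexadecimal)
0x40CE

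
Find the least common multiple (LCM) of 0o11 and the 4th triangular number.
Convert 0o11 (octal) → 1×8 + 1 = 9 (decimal)
Convert the 4th triangular number (triangular index) → 4×5/2 = 10 (decimal)
Compute lcm(9, 10) = 90
90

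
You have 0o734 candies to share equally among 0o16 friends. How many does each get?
Convert 0o734 (octal) → 7×64 + 3×8 + 4 = 476 (decimal)
Convert 0o16 (octal) → 1×8 + 6 = 14 (decimal)
Compute 476 ÷ 14 = 34
34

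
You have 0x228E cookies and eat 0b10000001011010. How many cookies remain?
Convert 0x228E (hexadecimal) → 2×4096 + 2×256 + 8×16 + 14 = 8846 (decimal)
Convert 0b10000001011010 (binary) → 8192 + 64 + 16 + 8 + 2 = 8282 (decimal)
Compute 8846 - 8282 = 564
564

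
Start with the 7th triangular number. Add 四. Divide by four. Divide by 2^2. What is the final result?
Convert the 7th triangular number (triangular index) → 7×8/2 = 28 (decimal)
Start: 28
Convert 四 (Chinese numeral) → 4 (decimal)
28 + 4 = 32
Convert four (English words) → 4 (decimal)
32 ÷ 4 = 8
Convert 2^2 (power) → 4 (decimal)
8 ÷ 4 = 2
2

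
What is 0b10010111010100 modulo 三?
Convert 0b10010111010100 (binary) → 8192 + 1024 + 256 + 128 + 64 + 16 + 4 = 9684 (decimal)
Convert 三 (Chinese numeral) → 3 (decimal)
Compute 9684 mod 3 = 0
0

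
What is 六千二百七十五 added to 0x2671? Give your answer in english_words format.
Convert 六千二百七十五 (Chinese numeral) → 6×1000 + 2×100 + 7×10 + 5 = 6275 (decimal)
Convert 0x2671 (hexadecimal) → 2×4096 + 6×256 + 7×16 + 1 = 9841 (decimal)
Compute 6275 + 9841 = 16116
Convert 16116 (decimal) → 16116 = 16×1000 + 1×100 + 16 → sixteen thousand one hundred sixteen (English words)
sixteen thousand one hundred sixteen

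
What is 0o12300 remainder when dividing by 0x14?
Convert 0o12300 (octal) → 1×4096 + 2×512 + 3×64 = 5312 (decimal)
Convert 0x14 (hexadecimal) → 1×16 + 4 = 20 (decimal)
Compute 5312 mod 20 = 12
12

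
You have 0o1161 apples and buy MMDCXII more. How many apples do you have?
Convert 0o1161 (octal) → 1×512 + 1×64 + 6×8 + 1 = 625 (decimal)
Convert MMDCXII (Roman numeral) → 1000 + 1000 + 500 + 100 + 10 + 1 + 1 = 2612 (decimal)
Compute 625 + 2612 = 3237
3237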